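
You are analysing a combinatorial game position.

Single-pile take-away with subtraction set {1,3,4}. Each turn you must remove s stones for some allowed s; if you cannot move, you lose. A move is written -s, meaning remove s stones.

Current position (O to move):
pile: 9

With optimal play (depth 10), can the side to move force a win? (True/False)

O winning at [9]: False

[9] O move#1: -1:-1/8*, -3:-1/6, -4:-1/5
[8] X move#2: -1:+1/7*, -3:-1/5, -4:-1/4
[7] O move#3: -1:-1/6*, -3:-1/4, -4:-1/3
[6] X move#4: -1:-1/5, -3:-1/3, -4:+1/2*
[2] O move#5: -1:-1/1*
[1] X move#6: -1:+1/0*
[0] end (terminal -1, O#7); searched 9 to 10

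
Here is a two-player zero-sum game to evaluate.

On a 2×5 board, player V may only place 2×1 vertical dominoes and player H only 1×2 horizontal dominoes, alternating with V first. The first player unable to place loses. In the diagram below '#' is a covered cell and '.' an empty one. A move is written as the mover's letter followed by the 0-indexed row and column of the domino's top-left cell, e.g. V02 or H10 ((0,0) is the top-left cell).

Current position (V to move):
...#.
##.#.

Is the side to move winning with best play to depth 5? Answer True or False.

p1 V@[...#./##.#.]: V02[..##./####.]+1* V04[...##/##.##]-1
p2 H@[..##./####.]: H00[####./####.]-1*
p3 V@[####./####.]: V04[#####/#####]+1*
p4 H@[#####/#####] terminal -1; root [...#./##.#.] d5

V winning at [...#./##.#.]: True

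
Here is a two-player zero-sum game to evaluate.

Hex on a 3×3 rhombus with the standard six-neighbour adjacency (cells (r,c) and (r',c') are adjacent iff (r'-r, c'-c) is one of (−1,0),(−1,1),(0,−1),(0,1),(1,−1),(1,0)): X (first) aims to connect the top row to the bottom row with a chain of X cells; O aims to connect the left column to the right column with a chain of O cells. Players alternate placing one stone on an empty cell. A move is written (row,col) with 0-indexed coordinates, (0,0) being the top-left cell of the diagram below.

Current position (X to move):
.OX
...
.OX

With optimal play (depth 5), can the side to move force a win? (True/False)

X winning at [.OX/.../.OX]: True

[.OX/.../.OX] X move#1: (0,0):+1/XOX/.../.OX*, (1,0):+1/.OX/X../.OX, (1,1):+1/.OX/.X./.OX, (1,2):+1/.OX/..X/.OX, (2,0):+1/.OX/.../XOX
[XOX/.../.OX] O move#2: (1,0):-1/XOX/O../.OX*, (1,1):-1/XOX/.O./.OX, (1,2):-1/XOX/..O/.OX, (2,0):-1/XOX/.../OOX
[XOX/O../.OX] X move#3: (1,1):+1/XOX/OX./.OX*, (1,2):+1/XOX/O.X/.OX, (2,0):+1/XOX/O../XOX
[XOX/OX./.OX] O move#4: (1,2):-1/XOX/OXO/.OX*, (2,0):-1/XOX/OX./OOX
[XOX/OXO/.OX] X move#5: (2,0):+1/XOX/OXO/XOX*
[XOX/OXO/XOX] end (terminal -1, O#6); searched .OX/.../.OX to 5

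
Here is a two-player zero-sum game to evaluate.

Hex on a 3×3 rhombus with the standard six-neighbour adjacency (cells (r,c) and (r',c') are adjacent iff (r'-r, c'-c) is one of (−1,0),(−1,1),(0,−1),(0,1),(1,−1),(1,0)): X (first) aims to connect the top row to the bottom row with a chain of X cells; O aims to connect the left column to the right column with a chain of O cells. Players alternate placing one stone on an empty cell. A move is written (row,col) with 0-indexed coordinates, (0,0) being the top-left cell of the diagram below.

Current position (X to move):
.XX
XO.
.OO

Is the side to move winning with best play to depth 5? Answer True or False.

X winning at [.XX/XO./.OO]: True

[.XX/XO./.OO] X move#1: (0,0):-1/XXX/XO./.OO, (1,2):-1/.XX/XOX/.OO, (2,0):+1/.XX/XO./XOO*
[.XX/XO./XOO] end (terminal -1, O#2); searched .XX/XO./.OO to 5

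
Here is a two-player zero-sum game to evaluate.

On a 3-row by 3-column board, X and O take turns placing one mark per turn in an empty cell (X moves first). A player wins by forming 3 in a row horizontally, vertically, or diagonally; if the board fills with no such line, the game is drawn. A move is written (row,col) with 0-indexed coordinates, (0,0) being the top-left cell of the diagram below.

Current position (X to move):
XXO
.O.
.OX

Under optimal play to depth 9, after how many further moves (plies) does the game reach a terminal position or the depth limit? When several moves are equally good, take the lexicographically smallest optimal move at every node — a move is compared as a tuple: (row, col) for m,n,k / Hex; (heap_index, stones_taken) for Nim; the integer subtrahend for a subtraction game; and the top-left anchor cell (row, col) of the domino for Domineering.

p1 X@[XXO/.O./.OX]: (1,0)[XXO/XO./.OX]-1 (1,2)[XXO/.OX/.OX]-1 (2,0)[XXO/.O./XOX]+0*
p2 O@[XXO/.O./XOX]: (1,0)[XXO/OO./XOX]+0* (1,2)[XXO/.OO/XOX]-1
p3 X@[XXO/OO./XOX]: (1,2)[XXO/OOX/XOX]+0*
p4 O@[XXO/OOX/XOX] terminal +0; root [XXO/.O./.OX] d9

PV length from [XXO/.O./.OX]: 3 plies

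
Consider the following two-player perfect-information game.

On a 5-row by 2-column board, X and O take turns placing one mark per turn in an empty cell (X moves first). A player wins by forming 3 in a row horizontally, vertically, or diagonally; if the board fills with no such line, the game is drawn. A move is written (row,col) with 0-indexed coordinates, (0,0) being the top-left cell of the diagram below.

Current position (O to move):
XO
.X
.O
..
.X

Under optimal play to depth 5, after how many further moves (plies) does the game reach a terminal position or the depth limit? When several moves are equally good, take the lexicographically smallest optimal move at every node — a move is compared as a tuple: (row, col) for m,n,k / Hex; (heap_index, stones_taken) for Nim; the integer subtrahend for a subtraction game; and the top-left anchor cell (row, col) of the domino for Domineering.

PV length from [XO/.X/.O/../.X]: 5 plies

ply 1, O at XO/.X/.O/../.X | (1,0)=+0→XO/OX/.O/../.X*; (2,0)=+0→XO/.X/OO/../.X; (3,0)=+0→XO/.X/.O/O./.X; (3,1)=+0→XO/.X/.O/.O/.X; (4,0)=+0→XO/.X/.O/../OX
ply 2, X at XO/OX/.O/../.X | (2,0)=+0→XO/OX/XO/../.X*; (3,0)=+0→XO/OX/.O/X./.X; (3,1)=+0→XO/OX/.O/.X/.X; (4,0)=+0→XO/OX/.O/../XX
ply 3, O at XO/OX/XO/../.X | (3,0)=+0→XO/OX/XO/O./.X*; (3,1)=+0→XO/OX/XO/.O/.X; (4,0)=+0→XO/OX/XO/../OX
ply 4, X at XO/OX/XO/O./.X | (3,1)=+0→XO/OX/XO/OX/.X*; (4,0)=+0→XO/OX/XO/O./XX
ply 5, O at XO/OX/XO/OX/.X | (4,0)=+0→XO/OX/XO/OX/OX*
ply 6: XO/OX/XO/OX/OX is terminal +0 (X); from XO/.X/.O/../.X depth 5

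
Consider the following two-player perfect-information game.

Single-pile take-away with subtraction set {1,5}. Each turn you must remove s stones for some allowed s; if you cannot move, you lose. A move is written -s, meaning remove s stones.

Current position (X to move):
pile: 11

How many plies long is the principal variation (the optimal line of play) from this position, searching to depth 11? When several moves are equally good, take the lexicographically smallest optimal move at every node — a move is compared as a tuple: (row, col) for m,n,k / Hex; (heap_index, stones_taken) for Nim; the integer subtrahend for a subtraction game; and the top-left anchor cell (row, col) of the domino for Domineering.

PV length from [11]: 11 plies

[11] X move#1: -1:+1/10*, -5:+1/6
[10] O move#2: -1:-1/9*, -5:-1/5
[9] X move#3: -1:+1/8*, -5:+1/4
[8] O move#4: -1:-1/7*, -5:-1/3
[7] X move#5: -1:+1/6*, -5:+1/2
[6] O move#6: -1:-1/5*, -5:-1/1
[5] X move#7: -1:+1/4*, -5:+1/0
[4] O move#8: -1:-1/3*
[3] X move#9: -1:+1/2*
[2] O move#10: -1:-1/1*
[1] X move#11: -1:+1/0*
[0] end (terminal -1, O#12); searched 11 to 11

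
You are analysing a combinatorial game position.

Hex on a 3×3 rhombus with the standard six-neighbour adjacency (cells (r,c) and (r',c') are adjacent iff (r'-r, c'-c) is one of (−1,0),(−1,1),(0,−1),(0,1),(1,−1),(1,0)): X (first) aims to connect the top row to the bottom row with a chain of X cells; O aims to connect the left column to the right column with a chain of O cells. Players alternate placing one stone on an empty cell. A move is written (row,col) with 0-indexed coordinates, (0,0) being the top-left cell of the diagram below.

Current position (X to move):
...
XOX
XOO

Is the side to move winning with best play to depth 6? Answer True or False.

X winning at [.../XOX/XOO]: True

[.../XOX/XOO] X move#1: (0,0):+1/X../XOX/XOO*, (0,1):+1/.X./XOX/XOO, (0,2):+1/..X/XOX/XOO
[X../XOX/XOO] end (terminal -1, O#2); searched .../XOX/XOO to 6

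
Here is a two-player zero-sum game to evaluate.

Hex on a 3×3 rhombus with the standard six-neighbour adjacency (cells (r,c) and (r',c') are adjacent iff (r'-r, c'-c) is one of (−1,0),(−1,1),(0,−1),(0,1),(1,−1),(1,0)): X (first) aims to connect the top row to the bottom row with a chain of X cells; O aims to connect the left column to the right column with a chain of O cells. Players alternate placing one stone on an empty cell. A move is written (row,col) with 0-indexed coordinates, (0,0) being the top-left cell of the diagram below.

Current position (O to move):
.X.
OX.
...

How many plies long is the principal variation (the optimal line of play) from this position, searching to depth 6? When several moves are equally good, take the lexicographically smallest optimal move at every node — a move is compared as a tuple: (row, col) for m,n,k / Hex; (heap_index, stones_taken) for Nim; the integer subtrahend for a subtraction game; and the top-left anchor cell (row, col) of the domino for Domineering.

PV length from [.X./OX./...]: 4 plies

ply 1, O at .X./OX./... | (0,0)=-1→OX./OX./...*; (0,2)=-1→.XO/OX./...; (1,2)=-1→.X./OXO/...; (2,0)=-1→.X./OX./O..; (2,1)=-1→.X./OX./.O.; (2,2)=-1→.X./OX./..O
ply 2, X at OX./OX./... | (0,2)=+1→OXX/OX./...*; (1,2)=+1→OX./OXX/...; (2,0)=+1→OX./OX./X..; (2,1)=+1→OX./OX./.X.; (2,2)=+1→OX./OX./..X
ply 3, O at OXX/OX./... | (1,2)=-1→OXX/OXO/...*; (2,0)=-1→OXX/OX./O..; (2,1)=-1→OXX/OX./.O.; (2,2)=-1→OXX/OX./..O
ply 4, X at OXX/OXO/... | (2,0)=+1→OXX/OXO/X..*; (2,1)=+1→OXX/OXO/.X.; (2,2)=+1→OXX/OXO/..X
ply 5: OXX/OXO/X.. is terminal -1 (O); from .X./OX./... depth 6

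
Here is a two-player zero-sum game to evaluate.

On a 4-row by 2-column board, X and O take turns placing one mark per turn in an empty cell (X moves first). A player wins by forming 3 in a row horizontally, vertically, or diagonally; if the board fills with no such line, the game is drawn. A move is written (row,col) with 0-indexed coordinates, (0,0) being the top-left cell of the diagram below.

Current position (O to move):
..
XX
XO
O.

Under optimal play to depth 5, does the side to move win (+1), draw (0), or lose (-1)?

ply 1, O at ../XX/XO/O. | (0,0)=+0→O./XX/XO/O.*; (0,1)=-1→.O/XX/XO/O.; (3,1)=-1→../XX/XO/OO
ply 2, X at O./XX/XO/O. | (0,1)=+0→OX/XX/XO/O.*; (3,1)=+0→O./XX/XO/OX
ply 3, O at OX/XX/XO/O. | (3,1)=+0→OX/XX/XO/OO*
ply 4: OX/XX/XO/OO is terminal +0 (X); from ../XX/XO/O. depth 5

value(../XX/XO/O., O) = 0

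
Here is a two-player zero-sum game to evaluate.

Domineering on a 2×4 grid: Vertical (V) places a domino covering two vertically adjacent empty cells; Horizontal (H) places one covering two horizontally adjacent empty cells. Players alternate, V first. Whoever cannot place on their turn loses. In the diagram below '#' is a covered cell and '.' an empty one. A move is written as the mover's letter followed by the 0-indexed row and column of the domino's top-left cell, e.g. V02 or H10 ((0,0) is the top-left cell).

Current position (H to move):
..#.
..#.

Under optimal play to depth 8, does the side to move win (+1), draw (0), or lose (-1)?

value(..#./..#., H) = +1

[..#./..#.] H move#1: H00:+1/###./..#.*, H10:+1/..#./###.
[###./..#.] V move#2: V03:-1/####/..##*
[####/..##] H move#3: H10:+1/####/####*
[####/####] end (terminal -1, V#4); searched ..#./..#. to 8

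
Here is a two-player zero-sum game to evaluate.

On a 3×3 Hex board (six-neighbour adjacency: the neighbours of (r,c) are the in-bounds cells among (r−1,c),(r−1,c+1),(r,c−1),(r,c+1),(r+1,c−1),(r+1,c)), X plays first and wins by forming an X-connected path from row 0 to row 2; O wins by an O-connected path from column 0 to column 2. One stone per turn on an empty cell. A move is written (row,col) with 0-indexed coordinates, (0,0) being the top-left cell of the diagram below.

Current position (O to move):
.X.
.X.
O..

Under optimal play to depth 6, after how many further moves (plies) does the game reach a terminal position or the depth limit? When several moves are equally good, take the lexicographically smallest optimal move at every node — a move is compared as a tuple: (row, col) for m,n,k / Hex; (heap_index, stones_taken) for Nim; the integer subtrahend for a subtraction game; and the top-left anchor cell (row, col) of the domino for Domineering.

p1 O@[.X./.X./O..]: (0,0)[OX./.X./O..]-1 (0,2)[.XO/.X./O..]-1 (1,0)[.X./OX./O..]-1 (1,2)[.X./.XO/O..]-1 (2,1)[.X./.X./OO.]+1* (2,2)[.X./.X./O.O]-1
p2 X@[.X./.X./OO.]: (0,0)[XX./.X./OO.]-1* (0,2)[.XX/.X./OO.]-1 (1,0)[.X./XX./OO.]-1 (1,2)[.X./.XX/OO.]-1 (2,2)[.X./.X./OOX]-1
p3 O@[XX./.X./OO.]: (0,2)[XXO/.X./OO.]+1* (1,0)[XX./OX./OO.]+1 (1,2)[XX./.XO/OO.]+1 (2,2)[XX./.X./OOO]+1
p4 X@[XXO/.X./OO.]: (1,0)[XXO/XX./OO.]-1* (1,2)[XXO/.XX/OO.]-1 (2,2)[XXO/.X./OOX]-1
p5 O@[XXO/XX./OO.]: (1,2)[XXO/XXO/OO.]+1* (2,2)[XXO/XX./OOO]+1
p6 X@[XXO/XXO/OO.] terminal -1; root [.X./.X./O..] d6

PV length from [.X./.X./O..]: 5 plies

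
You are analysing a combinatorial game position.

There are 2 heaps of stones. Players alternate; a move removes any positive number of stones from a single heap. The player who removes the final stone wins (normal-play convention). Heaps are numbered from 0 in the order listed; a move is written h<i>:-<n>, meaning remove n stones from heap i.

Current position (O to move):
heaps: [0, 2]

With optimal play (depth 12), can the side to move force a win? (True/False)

O winning at [(0,2)]: True

p1 O@[(0,2)]: h1:-1[(0,1)]-1 h1:-2[(0,0)]+1*
p2 X@[(0,0)] terminal -1; root [(0,2)] d12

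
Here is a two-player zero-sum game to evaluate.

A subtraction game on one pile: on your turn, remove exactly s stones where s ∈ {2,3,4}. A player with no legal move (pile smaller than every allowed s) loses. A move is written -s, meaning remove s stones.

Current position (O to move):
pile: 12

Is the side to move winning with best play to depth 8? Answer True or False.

O winning at [12]: False

[12] O move#1: -2:-1/10*, -3:-1/9, -4:-1/8
[10] X move#2: -2:-1/8, -3:+1/7*, -4:+1/6
[7] O move#3: -2:-1/5*, -3:-1/4, -4:-1/3
[5] X move#4: -2:-1/3, -3:-1/2, -4:+1/1*
[1] end (terminal -1, O#5); searched 12 to 8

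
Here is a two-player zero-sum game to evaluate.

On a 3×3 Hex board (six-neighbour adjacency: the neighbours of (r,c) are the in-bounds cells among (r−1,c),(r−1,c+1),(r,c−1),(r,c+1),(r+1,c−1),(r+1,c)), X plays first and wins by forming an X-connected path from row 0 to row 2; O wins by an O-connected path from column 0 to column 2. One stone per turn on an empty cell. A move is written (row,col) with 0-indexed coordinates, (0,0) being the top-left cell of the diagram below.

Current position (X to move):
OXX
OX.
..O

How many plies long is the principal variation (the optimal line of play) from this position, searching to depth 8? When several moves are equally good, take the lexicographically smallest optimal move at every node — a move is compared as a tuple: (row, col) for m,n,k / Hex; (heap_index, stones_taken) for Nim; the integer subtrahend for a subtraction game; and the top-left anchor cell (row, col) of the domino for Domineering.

p1 X@[OXX/OX./..O]: (1,2)[OXX/OXX/..O]+1* (2,0)[OXX/OX./X.O]+1 (2,1)[OXX/OX./.XO]+1
p2 O@[OXX/OXX/..O]: (2,0)[OXX/OXX/O.O]-1* (2,1)[OXX/OXX/.OO]-1
p3 X@[OXX/OXX/O.O]: (2,1)[OXX/OXX/OXO]+1*
p4 O@[OXX/OXX/OXO] terminal -1; root [OXX/OX./..O] d8

PV length from [OXX/OX./..O]: 3 plies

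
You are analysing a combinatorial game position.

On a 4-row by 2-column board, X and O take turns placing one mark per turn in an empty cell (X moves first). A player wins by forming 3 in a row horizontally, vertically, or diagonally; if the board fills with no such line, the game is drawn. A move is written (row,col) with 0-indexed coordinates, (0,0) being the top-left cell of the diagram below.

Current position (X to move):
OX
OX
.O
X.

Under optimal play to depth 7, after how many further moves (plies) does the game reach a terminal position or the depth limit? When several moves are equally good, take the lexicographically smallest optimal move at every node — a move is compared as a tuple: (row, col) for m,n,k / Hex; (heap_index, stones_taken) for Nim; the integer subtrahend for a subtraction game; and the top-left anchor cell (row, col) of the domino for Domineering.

p1 X@[OX/OX/.O/X.]: (2,0)[OX/OX/XO/X.]+0* (3,1)[OX/OX/.O/XX]-1
p2 O@[OX/OX/XO/X.]: (3,1)[OX/OX/XO/XO]+0*
p3 X@[OX/OX/XO/XO] terminal +0; root [OX/OX/.O/X.] d7

PV length from [OX/OX/.O/X.]: 2 plies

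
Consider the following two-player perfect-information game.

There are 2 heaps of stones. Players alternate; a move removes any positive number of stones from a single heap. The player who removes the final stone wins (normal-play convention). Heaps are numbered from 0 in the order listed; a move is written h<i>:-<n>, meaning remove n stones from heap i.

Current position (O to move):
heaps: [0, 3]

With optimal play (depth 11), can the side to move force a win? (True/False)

O winning at [(0,3)]: True

[(0,3)] O move#1: h1:-1:-1/(0,2), h1:-2:-1/(0,1), h1:-3:+1/(0,0)*
[(0,0)] end (terminal -1, X#2); searched (0,3) to 11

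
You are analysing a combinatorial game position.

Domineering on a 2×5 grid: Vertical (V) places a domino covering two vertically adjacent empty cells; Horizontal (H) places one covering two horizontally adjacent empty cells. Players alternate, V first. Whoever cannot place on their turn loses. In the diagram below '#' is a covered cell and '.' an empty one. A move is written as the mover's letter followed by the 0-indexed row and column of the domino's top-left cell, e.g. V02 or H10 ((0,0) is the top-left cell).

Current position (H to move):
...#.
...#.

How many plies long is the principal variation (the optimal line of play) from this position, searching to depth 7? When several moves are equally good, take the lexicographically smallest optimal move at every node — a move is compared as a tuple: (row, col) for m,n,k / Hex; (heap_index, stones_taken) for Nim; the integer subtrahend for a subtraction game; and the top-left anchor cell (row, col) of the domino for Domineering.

PV length from [...#./...#.]: 4 plies

[...#./...#.] H move#1: H00:-1/##.#./...#.*, H01:-1/.###./...#., H10:-1/...#./##.#., H11:-1/...#./.###.
[##.#./...#.] V move#2: V02:+1/####./..##.*, V04:-1/##.##/...##
[####./..##.] H move#3: H10:-1/####./####.*
[####./####.] V move#4: V04:+1/#####/#####*
[#####/#####] end (terminal -1, H#5); searched ...#./...#. to 7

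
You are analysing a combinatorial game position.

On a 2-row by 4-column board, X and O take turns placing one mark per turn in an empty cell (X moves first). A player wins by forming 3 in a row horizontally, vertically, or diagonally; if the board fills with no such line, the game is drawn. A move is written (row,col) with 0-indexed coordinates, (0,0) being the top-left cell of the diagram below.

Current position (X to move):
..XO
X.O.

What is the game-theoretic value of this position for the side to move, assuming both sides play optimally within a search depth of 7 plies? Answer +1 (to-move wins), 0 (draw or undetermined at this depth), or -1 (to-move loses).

ply 1, X at ..XO/X.O. | (0,0)=+0→X.XO/X.O.*; (0,1)=+0→.XXO/X.O.; (1,1)=+0→..XO/XXO.; (1,3)=+0→..XO/X.OX
ply 2, O at X.XO/X.O. | (0,1)=+0→XOXO/X.O.*; (1,1)=-1→X.XO/XOO.; (1,3)=-1→X.XO/X.OO
ply 3, X at XOXO/X.O. | (1,1)=+0→XOXO/XXO.*; (1,3)=+0→XOXO/X.OX
ply 4, O at XOXO/XXO. | (1,3)=+0→XOXO/XXOO*
ply 5: XOXO/XXOO is terminal +0 (X); from ..XO/X.O. depth 7

value(..XO/X.O., X) = 0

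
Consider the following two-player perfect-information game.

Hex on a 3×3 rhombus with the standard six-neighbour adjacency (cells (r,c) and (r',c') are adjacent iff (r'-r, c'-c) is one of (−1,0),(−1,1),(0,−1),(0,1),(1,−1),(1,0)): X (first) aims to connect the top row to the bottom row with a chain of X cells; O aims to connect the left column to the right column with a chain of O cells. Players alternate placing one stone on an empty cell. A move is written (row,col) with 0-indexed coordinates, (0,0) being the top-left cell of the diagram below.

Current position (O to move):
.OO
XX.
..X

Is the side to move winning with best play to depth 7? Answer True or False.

ply 1, O at .OO/XX./..X | (0,0)=+1→OOO/XX./..X*; (1,2)=-1→.OO/XXO/..X; (2,0)=-1→.OO/XX./O.X; (2,1)=-1→.OO/XX./.OX
ply 2: OOO/XX./..X is terminal -1 (X); from .OO/XX./..X depth 7

O winning at [.OO/XX./..X]: True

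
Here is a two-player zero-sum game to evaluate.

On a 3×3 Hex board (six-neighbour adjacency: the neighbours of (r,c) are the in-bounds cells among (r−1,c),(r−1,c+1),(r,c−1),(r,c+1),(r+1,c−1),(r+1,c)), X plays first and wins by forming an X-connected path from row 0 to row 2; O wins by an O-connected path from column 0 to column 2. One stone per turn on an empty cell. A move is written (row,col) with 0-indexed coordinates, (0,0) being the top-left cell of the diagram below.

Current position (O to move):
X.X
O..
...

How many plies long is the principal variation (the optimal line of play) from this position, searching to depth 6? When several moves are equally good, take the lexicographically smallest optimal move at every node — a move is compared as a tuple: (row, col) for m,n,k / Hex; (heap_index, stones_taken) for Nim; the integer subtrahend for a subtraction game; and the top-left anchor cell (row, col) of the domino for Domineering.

p1 O@[X.X/O../...]: (0,1)[XOX/O../...]-1 (1,1)[X.X/OO./...]-1 (1,2)[X.X/O.O/...]-1 (2,0)[X.X/O../O..]-1 (2,1)[X.X/O../.O.]+1* (2,2)[X.X/O../..O]-1
p2 X@[X.X/O../.O.]: (0,1)[XXX/O../.O.]-1* (1,1)[X.X/OX./.O.]-1 (1,2)[X.X/O.X/.O.]-1 (2,0)[X.X/O../XO.]-1 (2,2)[X.X/O../.OX]-1
p3 O@[XXX/O../.O.]: (1,1)[XXX/OO./.O.]+1* (1,2)[XXX/O.O/.O.]+1 (2,0)[XXX/O../OO.]+1 (2,2)[XXX/O../.OO]+1
p4 X@[XXX/OO./.O.]: (1,2)[XXX/OOX/.O.]-1* (2,0)[XXX/OO./XO.]-1 (2,2)[XXX/OO./.OX]-1
p5 O@[XXX/OOX/.O.]: (2,0)[XXX/OOX/OO.]-1 (2,2)[XXX/OOX/.OO]+1*
p6 X@[XXX/OOX/.OO] terminal -1; root [X.X/O../...] d6

PV length from [X.X/O../...]: 5 plies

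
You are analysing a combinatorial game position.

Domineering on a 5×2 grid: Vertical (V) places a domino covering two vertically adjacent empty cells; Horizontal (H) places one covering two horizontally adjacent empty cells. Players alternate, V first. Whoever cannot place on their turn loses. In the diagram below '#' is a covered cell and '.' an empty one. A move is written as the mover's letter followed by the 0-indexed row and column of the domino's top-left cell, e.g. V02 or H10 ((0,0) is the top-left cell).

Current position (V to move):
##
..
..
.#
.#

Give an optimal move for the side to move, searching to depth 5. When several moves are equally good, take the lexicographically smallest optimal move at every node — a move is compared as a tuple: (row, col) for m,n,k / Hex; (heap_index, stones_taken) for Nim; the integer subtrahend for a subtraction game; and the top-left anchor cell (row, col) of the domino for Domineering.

ply 1, V at ##/../../.#/.# | V10=+1→##/#./#./.#/.#*; V11=+1→##/.#/.#/.#/.#; V20=-1→##/../#./##/.#; V30=-1→##/../../##/##
ply 2: ##/#./#./.#/.# is terminal -1 (H); from ##/../../.#/.# depth 5

V's best at [##/../../.#/.#]: V10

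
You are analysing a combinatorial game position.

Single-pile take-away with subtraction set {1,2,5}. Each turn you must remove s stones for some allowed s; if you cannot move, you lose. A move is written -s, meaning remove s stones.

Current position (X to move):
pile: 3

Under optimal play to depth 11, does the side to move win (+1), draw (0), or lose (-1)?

value(3, X) = -1

p1 X@[3]: -1[2]-1* -2[1]-1
p2 O@[2]: -1[1]-1 -2[0]+1*
p3 X@[0] terminal -1; root [3] d11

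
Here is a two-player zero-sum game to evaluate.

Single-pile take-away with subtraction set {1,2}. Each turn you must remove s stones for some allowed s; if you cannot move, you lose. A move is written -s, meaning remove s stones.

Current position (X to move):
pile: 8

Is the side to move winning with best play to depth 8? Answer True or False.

p1 X@[8]: -1[7]-1 -2[6]+1*
p2 O@[6]: -1[5]-1* -2[4]-1
p3 X@[5]: -1[4]-1 -2[3]+1*
p4 O@[3]: -1[2]-1* -2[1]-1
p5 X@[2]: -1[1]-1 -2[0]+1*
p6 O@[0] terminal -1; root [8] d8

X winning at [8]: True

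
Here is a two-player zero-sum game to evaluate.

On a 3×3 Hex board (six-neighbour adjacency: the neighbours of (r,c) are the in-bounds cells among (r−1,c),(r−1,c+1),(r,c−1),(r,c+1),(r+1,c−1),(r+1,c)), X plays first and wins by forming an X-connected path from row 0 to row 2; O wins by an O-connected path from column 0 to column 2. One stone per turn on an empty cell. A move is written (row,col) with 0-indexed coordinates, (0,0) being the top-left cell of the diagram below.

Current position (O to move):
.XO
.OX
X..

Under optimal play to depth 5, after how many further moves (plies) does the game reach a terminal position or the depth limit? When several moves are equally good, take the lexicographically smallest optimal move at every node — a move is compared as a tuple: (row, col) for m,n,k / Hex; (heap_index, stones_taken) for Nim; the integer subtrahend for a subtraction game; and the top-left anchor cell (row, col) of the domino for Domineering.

ply 1, O at .XO/.OX/X.. | (0,0)=-1→OXO/.OX/X..; (1,0)=+1→.XO/OOX/X..*; (2,1)=-1→.XO/.OX/XO.; (2,2)=-1→.XO/.OX/X.O
ply 2: .XO/OOX/X.. is terminal -1 (X); from .XO/.OX/X.. depth 5

PV length from [.XO/.OX/X..]: 1 ply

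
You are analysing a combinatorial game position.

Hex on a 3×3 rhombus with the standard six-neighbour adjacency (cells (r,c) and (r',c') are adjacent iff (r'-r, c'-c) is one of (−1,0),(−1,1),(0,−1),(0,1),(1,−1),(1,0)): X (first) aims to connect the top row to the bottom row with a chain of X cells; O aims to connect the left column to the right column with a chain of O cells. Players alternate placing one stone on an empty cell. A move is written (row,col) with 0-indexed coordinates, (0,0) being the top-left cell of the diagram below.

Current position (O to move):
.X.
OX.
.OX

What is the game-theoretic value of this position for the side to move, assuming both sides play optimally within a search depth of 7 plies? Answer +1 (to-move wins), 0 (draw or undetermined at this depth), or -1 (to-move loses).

value(.X./OX./.OX, O) = -1

[.X./OX./.OX] O move#1: (0,0):-1/OX./OX./.OX*, (0,2):-1/.XO/OX./.OX, (1,2):-1/.X./OXO/.OX, (2,0):-1/.X./OX./OOX
[OX./OX./.OX] X move#2: (0,2):+1/OXX/OX./.OX*, (1,2):+1/OX./OXX/.OX, (2,0):+1/OX./OX./XOX
[OXX/OX./.OX] O move#3: (1,2):-1/OXX/OXO/.OX*, (2,0):-1/OXX/OX./OOX
[OXX/OXO/.OX] X move#4: (2,0):+1/OXX/OXO/XOX*
[OXX/OXO/XOX] end (terminal -1, O#5); searched .X./OX./.OX to 7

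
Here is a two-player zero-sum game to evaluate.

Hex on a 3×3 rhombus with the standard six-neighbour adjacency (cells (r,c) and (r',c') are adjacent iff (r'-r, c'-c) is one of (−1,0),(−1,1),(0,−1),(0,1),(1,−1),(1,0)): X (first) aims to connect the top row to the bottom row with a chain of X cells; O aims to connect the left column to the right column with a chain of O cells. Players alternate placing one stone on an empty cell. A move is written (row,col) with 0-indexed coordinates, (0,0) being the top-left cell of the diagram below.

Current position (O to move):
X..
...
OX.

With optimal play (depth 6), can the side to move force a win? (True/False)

O winning at [X../.../OX.]: True

ply 1, O at X../.../OX. | (0,1)=-1→XO./.../OX.; (0,2)=-1→X.O/.../OX.; (1,0)=-1→X../O../OX.; (1,1)=+1→X../.O./OX.*; (1,2)=-1→X../..O/OX.; (2,2)=-1→X../.../OXO
ply 2, X at X../.O./OX. | (0,1)=-1→XX./.O./OX.*; (0,2)=-1→X.X/.O./OX.; (1,0)=-1→X../XO./OX.; (1,2)=-1→X../.OX/OX.; (2,2)=-1→X../.O./OXX
ply 3, O at XX./.O./OX. | (0,2)=+1→XXO/.O./OX.*; (1,0)=+1→XX./OO./OX.; (1,2)=+1→XX./.OO/OX.; (2,2)=+1→XX./.O./OXO
ply 4: XXO/.O./OX. is terminal -1 (X); from X../.../OX. depth 6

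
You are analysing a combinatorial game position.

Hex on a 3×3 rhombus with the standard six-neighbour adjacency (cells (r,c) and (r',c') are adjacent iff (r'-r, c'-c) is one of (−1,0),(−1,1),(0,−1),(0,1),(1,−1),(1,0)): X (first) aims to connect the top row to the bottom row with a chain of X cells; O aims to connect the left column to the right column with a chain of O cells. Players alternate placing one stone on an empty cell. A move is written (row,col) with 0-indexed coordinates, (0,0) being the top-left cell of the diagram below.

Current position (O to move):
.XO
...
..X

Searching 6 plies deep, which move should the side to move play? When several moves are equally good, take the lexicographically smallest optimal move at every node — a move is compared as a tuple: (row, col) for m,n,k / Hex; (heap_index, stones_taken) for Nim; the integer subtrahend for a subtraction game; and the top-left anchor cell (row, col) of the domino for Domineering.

O's best at [.XO/.../..X]: (1,1)

ply 1, O at .XO/.../..X | (0,0)=-1→OXO/.../..X; (1,0)=-1→.XO/O../..X; (1,1)=+1→.XO/.O./..X*; (1,2)=-1→.XO/..O/..X; (2,0)=-1→.XO/.../O.X; (2,1)=-1→.XO/.../.OX
ply 2, X at .XO/.O./..X | (0,0)=-1→XXO/.O./..X*; (1,0)=-1→.XO/XO./..X; (1,2)=-1→.XO/.OX/..X; (2,0)=-1→.XO/.O./X.X; (2,1)=-1→.XO/.O./.XX
ply 3, O at XXO/.O./..X | (1,0)=+1→XXO/OO./..X*; (1,2)=+1→XXO/.OO/..X; (2,0)=+1→XXO/.O./O.X; (2,1)=+1→XXO/.O./.OX
ply 4: XXO/OO./..X is terminal -1 (X); from .XO/.../..X depth 6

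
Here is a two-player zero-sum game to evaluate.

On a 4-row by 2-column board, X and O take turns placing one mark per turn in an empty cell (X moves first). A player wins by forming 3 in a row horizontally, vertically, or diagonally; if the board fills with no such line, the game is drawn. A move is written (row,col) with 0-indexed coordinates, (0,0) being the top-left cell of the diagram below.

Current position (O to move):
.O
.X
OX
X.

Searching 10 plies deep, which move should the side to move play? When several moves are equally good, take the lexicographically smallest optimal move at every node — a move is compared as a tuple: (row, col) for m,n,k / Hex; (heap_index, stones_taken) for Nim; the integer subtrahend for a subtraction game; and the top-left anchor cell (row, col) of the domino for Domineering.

O's best at [.O/.X/OX/X.]: (3,1)

p1 O@[.O/.X/OX/X.]: (0,0)[OO/.X/OX/X.]-1 (1,0)[.O/OX/OX/X.]-1 (3,1)[.O/.X/OX/XO]+0*
p2 X@[.O/.X/OX/XO]: (0,0)[XO/.X/OX/XO]+0* (1,0)[.O/XX/OX/XO]+0
p3 O@[XO/.X/OX/XO]: (1,0)[XO/OX/OX/XO]+0*
p4 X@[XO/OX/OX/XO] terminal +0; root [.O/.X/OX/X.] d10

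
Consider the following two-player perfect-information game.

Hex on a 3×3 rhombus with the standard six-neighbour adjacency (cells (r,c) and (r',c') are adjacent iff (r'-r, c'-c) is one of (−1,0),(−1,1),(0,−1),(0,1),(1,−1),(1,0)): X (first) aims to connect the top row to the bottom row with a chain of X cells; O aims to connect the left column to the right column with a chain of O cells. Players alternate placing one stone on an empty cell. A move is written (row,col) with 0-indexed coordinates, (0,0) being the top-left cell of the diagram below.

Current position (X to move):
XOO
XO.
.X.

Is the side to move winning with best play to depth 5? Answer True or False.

[XOO/XO./.X.] X move#1: (1,2):-1/XOO/XOX/.X., (2,0):+1/XOO/XO./XX.*, (2,2):-1/XOO/XO./.XX
[XOO/XO./XX.] end (terminal -1, O#2); searched XOO/XO./.X. to 5

X winning at [XOO/XO./.X.]: True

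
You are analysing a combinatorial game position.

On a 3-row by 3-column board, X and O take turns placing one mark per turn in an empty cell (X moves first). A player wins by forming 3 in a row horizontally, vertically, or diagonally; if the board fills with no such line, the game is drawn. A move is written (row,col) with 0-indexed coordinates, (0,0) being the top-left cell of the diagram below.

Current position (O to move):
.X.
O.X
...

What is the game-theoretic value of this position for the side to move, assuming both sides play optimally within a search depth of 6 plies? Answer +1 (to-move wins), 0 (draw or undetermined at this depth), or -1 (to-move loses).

ply 1, O at .X./O.X/... | (0,0)=-1→OX./O.X/...; (0,2)=+0→.XO/O.X/...*; (1,1)=-1→.X./OOX/...; (2,0)=-1→.X./O.X/O..; (2,1)=-1→.X./O.X/.O.; (2,2)=+0→.X./O.X/..O
ply 2, X at .XO/O.X/... | (0,0)=+0→XXO/O.X/...*; (1,1)=+0→.XO/OXX/...; (2,0)=+0→.XO/O.X/X..; (2,1)=+0→.XO/O.X/.X.; (2,2)=-1→.XO/O.X/..X
ply 3, O at XXO/O.X/... | (1,1)=+0→XXO/OOX/...*; (2,0)=-1→XXO/O.X/O..; (2,1)=+0→XXO/O.X/.O.; (2,2)=+0→XXO/O.X/..O
ply 4, X at XXO/OOX/... | (2,0)=+0→XXO/OOX/X..*; (2,1)=-1→XXO/OOX/.X.; (2,2)=-1→XXO/OOX/..X
ply 5, O at XXO/OOX/X.. | (2,1)=+0→XXO/OOX/XO.*; (2,2)=+0→XXO/OOX/X.O
ply 6, X at XXO/OOX/XO. | (2,2)=+0→XXO/OOX/XOX*
ply 7: XXO/OOX/XOX is terminal +0 (O); from .X./O.X/... depth 6

value(.X./O.X/..., O) = 0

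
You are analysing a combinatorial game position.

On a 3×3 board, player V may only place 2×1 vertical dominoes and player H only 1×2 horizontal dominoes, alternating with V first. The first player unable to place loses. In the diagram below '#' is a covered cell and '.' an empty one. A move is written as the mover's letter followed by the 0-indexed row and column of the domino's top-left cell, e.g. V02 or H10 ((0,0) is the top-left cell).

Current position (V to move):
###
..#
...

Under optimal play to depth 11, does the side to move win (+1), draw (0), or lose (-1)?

ply 1, V at ###/..#/... | V10=-1→###/#.#/#..; V11=+1→###/.##/.#.*
ply 2: ###/.##/.#. is terminal -1 (H); from ###/..#/... depth 11

value(###/..#/..., V) = +1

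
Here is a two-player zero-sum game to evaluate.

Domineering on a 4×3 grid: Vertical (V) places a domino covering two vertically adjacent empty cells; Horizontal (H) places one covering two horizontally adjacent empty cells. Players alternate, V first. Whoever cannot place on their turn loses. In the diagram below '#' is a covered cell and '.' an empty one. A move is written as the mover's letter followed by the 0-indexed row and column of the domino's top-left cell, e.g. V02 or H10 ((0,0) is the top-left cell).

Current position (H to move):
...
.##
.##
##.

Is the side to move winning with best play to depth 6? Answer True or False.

[.../.##/.##/##.] H move#1: H00:-1/##./.##/.##/##.*, H01:-1/.##/.##/.##/##.
[##./.##/.##/##.] V move#2: V10:+1/##./###/###/##.*
[##./###/###/##.] end (terminal -1, H#3); searched .../.##/.##/##. to 6

H winning at [.../.##/.##/##.]: False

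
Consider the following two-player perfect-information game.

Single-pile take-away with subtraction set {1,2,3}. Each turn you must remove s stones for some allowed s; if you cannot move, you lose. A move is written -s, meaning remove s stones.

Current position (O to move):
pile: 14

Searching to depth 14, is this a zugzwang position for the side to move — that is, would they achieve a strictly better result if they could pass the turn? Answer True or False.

zugzwang(14, O) = False

p1 O@[14]: -1[13]-1 -2[12]+1* -3[11]-1
p2 X@[12]: -1[11]-1* -2[10]-1 -3[9]-1
p3 O@[11]: -1[10]-1 -2[9]-1 -3[8]+1*
p4 X@[8]: -1[7]-1* -2[6]-1 -3[5]-1
p5 O@[7]: -1[6]-1 -2[5]-1 -3[4]+1*
p6 X@[4]: -1[3]-1* -2[2]-1 -3[1]-1
p7 O@[3]: -1[2]-1 -2[1]-1 -3[0]+1*
p8 X@[0] terminal -1; root [14] d14
suppose O passes — search the same position with X to move:
pass> p1 X@[14]: -1[13]-1 -2[12]+1* -3[11]-1
pass> p2 O@[12]: -1[11]-1* -2[10]-1 -3[9]-1
pass> p3 X@[11]: -1[10]-1 -2[9]-1 -3[8]+1*
pass> p4 O@[8]: -1[7]-1* -2[6]-1 -3[5]-1
pass> p5 X@[7]: -1[6]-1 -2[5]-1 -3[4]+1*
pass> p6 O@[4]: -1[3]-1* -2[2]-1 -3[1]-1
pass> p7 X@[3]: -1[2]-1 -2[1]-1 -3[0]+1*
pass> p8 O@[0] terminal -1; root [14] d14
for O: play +1, pass -1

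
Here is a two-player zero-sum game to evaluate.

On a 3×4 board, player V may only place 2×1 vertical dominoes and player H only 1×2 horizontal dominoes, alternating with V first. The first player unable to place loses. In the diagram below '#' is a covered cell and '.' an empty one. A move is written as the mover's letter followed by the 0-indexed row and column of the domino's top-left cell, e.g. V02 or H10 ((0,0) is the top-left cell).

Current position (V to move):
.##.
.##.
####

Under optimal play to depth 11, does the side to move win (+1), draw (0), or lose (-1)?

value(.##./.##./####, V) = +1

[.##./.##./####] V move#1: V00:+1/###./###./####*, V03:+1/.###/.###/####
[###./###./####] end (terminal -1, H#2); searched .##./.##./#### to 11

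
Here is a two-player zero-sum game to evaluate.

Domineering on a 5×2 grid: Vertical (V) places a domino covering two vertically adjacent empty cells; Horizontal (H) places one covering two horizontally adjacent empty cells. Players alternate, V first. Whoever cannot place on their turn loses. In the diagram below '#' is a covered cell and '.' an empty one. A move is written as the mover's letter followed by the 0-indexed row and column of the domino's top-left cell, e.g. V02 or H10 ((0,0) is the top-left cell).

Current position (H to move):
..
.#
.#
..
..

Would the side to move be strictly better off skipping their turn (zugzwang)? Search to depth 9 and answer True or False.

zugzwang(../.#/.#/../.., H) = False

ply 1, H at ../.#/.#/../.. | H00=-1→##/.#/.#/../..; H30=+1→../.#/.#/##/..*; H40=+1→../.#/.#/../##
ply 2, V at ../.#/.#/##/.. | V00=-1→#./##/.#/##/..*; V10=-1→../##/##/##/..
ply 3, H at #./##/.#/##/.. | H40=+1→#./##/.#/##/##*
ply 4: #./##/.#/##/## is terminal -1 (V); from ../.#/.#/../.. depth 9
suppose H passes — search the same position with V to move:
pass> ply 1, V at ../.#/.#/../.. | V00=-1→#./##/.#/../..; V10=-1→../##/##/../..; V20=+1→../.#/##/#./..*; V30=+1→../.#/.#/#./#.; V31=+1→../.#/.#/.#/.#
pass> ply 2, H at ../.#/##/#./.. | H00=-1→##/.#/##/#./..*; H40=-1→../.#/##/#./##
pass> ply 3, V at ##/.#/##/#./.. | V31=+1→##/.#/##/##/.#*
pass> ply 4: ##/.#/##/##/.# is terminal -1 (H); from ../.#/.#/../.. depth 9
for H: play +1, pass -1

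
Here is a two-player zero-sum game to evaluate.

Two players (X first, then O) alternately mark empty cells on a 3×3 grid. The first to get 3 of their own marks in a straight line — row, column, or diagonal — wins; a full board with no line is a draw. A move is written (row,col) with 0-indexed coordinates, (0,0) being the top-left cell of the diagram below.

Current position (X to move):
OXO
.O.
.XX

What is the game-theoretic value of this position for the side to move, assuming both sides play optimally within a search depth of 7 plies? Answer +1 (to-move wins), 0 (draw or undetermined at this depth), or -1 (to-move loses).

value(OXO/.O./.XX, X) = +1

ply 1, X at OXO/.O./.XX | (1,0)=-1→OXO/XO./.XX; (1,2)=-1→OXO/.OX/.XX; (2,0)=+1→OXO/.O./XXX*
ply 2: OXO/.O./XXX is terminal -1 (O); from OXO/.O./.XX depth 7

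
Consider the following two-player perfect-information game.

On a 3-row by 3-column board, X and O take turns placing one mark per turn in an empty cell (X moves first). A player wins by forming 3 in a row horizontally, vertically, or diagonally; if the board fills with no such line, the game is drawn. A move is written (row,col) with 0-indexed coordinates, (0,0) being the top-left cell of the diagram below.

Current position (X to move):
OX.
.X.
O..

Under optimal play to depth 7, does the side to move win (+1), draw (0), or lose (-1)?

[OX./.X./O..] X move#1: (0,2):-1/OXX/.X./O.., (1,0):+1/OX./XX./O..*, (1,2):-1/OX./.XX/O.., (2,1):+1/OX./.X./OX., (2,2):-1/OX./.X./O.X
[OX./XX./O..] O move#2: (0,2):-1/OXO/XX./O..*, (1,2):-1/OX./XXO/O.., (2,1):-1/OX./XX./OO., (2,2):-1/OX./XX./O.O
[OXO/XX./O..] X move#3: (1,2):+1/OXO/XXX/O..*, (2,1):+1/OXO/XX./OX., (2,2):+1/OXO/XX./O.X
[OXO/XXX/O..] end (terminal -1, O#4); searched OX./.X./O.. to 7

value(OX./.X./O.., X) = +1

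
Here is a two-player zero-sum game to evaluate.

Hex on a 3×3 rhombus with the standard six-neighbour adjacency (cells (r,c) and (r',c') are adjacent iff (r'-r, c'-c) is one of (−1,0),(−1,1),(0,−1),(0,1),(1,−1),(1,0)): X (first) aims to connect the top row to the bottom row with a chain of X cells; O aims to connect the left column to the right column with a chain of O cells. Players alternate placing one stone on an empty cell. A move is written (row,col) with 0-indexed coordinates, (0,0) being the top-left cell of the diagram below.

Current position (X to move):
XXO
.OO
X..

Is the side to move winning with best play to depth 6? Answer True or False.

ply 1, X at XXO/.OO/X.. | (1,0)=+1→XXO/XOO/X..*; (2,1)=-1→XXO/.OO/XX.; (2,2)=-1→XXO/.OO/X.X
ply 2: XXO/XOO/X.. is terminal -1 (O); from XXO/.OO/X.. depth 6

X winning at [XXO/.OO/X..]: True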